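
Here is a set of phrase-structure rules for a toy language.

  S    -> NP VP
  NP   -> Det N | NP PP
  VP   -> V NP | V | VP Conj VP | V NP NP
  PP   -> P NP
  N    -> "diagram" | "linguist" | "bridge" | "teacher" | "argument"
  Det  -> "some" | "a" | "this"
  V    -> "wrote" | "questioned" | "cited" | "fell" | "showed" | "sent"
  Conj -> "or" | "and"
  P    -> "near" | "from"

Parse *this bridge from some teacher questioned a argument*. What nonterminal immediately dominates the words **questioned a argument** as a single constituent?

[S [NP [NP [Det this] [N bridge]] [PP [P from] [NP [Det some] [N teacher]]]] [VP [V questioned] [NP [Det a] [N argument]]]]
The span 'questioned a argument' is the VP node built by VP → V NP.

VP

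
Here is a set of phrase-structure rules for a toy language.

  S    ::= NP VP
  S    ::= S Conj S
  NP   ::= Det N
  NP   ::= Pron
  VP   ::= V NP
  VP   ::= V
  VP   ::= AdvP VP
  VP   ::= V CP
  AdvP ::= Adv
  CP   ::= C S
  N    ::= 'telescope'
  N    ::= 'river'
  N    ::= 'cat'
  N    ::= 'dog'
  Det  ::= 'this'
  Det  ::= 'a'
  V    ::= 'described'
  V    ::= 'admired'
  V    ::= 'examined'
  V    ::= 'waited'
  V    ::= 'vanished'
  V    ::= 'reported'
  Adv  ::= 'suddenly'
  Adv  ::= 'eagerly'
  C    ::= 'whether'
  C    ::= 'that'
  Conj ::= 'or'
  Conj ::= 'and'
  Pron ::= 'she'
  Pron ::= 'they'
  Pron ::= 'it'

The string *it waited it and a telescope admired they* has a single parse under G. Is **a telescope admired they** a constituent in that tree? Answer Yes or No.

[S [S [NP [Pron it]] [VP [V waited] [NP [Pron it]]]] [Conj and] [S [NP [Det a] [N telescope]] [VP [V admired] [NP [Pron they]]]]]
The words 'a telescope admired they' are exhaustively dominated by a single S node (built by S → NP VP), so they form a constituent.

Yes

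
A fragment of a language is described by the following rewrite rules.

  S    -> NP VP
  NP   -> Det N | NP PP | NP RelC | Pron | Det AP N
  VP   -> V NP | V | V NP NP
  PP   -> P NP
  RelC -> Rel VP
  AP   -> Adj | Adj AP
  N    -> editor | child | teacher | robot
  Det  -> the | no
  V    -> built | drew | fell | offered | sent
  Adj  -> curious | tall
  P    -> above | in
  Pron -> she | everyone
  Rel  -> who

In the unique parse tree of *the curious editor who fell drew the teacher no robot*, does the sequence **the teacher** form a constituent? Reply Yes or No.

Yes

[S [NP [NP [Det the] [AP [Adj curious]] [N editor]] [RelC [Rel who] [VP [V fell]]]] [VP [V drew] [NP [Det the] [N teacher]] [NP [Det no] [N robot]]]]
The words 'the teacher' are exhaustively dominated by a single NP node (built by NP → Det N), so they form a constituent.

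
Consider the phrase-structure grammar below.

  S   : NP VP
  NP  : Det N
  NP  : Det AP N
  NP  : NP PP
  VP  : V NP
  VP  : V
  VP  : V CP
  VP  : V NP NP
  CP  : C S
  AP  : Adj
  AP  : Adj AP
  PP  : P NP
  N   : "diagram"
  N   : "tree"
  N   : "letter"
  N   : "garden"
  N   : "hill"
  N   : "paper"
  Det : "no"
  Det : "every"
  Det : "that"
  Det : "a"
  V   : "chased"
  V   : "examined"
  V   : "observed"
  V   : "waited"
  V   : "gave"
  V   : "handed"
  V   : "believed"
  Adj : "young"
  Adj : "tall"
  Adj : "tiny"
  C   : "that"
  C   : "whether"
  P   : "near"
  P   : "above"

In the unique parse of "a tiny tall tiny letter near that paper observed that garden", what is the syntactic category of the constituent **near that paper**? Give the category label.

[S [NP [NP [Det a] [AP [Adj tiny] [AP [Adj tall] [AP [Adj tiny]]]] [N letter]] [PP [P near] [NP [Det that] [N paper]]]] [VP [V observed] [NP [Det that] [N garden]]]]
The span 'near that paper' is the PP node built by PP → P NP.

PP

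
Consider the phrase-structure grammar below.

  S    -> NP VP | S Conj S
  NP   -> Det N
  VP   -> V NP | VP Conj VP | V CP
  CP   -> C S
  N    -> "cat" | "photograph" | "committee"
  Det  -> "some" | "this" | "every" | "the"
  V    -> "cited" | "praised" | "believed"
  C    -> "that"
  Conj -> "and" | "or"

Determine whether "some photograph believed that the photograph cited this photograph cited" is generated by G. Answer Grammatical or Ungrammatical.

Ungrammatical

For S → NP VP, the only prefix that parses as NP is 'some photograph', but the remainder 'believed that the photograph cited this photograph cited' is not a VP under these rules. The alternative S rule S → S Conj S likewise has no satisfying split.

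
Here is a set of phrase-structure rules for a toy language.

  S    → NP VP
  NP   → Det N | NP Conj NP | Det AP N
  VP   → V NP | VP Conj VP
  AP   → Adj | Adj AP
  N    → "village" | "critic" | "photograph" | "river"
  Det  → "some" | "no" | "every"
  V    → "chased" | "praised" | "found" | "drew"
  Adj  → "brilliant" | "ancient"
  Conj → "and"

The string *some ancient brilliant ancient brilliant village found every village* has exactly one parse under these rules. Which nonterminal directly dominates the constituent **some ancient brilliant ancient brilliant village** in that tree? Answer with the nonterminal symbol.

S

[S [NP [Det some] [AP [Adj ancient] [AP [Adj brilliant] [AP [Adj ancient] [AP [Adj brilliant]]]]] [N village]] [VP [V found] [NP [Det every] [N village]]]]
The span 'some ancient brilliant ancient brilliant village' is the NP node built by NP → Det AP N.
Its mother is the S built by S → NP VP.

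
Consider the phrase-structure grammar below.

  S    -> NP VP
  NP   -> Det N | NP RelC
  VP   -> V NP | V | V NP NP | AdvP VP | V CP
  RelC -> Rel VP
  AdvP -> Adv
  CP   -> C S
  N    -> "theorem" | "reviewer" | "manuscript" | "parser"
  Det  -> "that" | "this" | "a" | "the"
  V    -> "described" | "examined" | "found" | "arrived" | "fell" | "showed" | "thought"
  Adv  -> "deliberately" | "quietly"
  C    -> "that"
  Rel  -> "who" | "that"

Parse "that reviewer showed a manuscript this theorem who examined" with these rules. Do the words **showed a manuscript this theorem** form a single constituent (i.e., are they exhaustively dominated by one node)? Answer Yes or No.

No

[S [NP [Det that] [N reviewer]] [VP [V showed] [NP [Det a] [N manuscript]] [NP [NP [Det this] [N theorem]] [RelC [Rel who] [VP [V examined]]]]]]
The smallest constituent containing 'showed a manuscript this theorem' is the VP spanning 'showed a manuscript this theorem who examined'; no single node in the tree dominates exactly the given words.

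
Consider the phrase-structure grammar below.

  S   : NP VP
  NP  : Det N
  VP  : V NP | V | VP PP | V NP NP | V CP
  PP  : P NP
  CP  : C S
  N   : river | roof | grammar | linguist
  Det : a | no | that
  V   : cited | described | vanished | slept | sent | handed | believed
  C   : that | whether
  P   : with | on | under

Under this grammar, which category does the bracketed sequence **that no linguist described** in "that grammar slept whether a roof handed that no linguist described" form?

CP

[S [NP [Det that] [N grammar]] [VP [V slept] [CP [C whether] [S [NP [Det a] [N roof]] [VP [V handed] [CP [C that] [S [NP [Det no] [N linguist]] [VP [V described]]]]]]]]]
The span 'that no linguist described' is the CP node built by CP → C S.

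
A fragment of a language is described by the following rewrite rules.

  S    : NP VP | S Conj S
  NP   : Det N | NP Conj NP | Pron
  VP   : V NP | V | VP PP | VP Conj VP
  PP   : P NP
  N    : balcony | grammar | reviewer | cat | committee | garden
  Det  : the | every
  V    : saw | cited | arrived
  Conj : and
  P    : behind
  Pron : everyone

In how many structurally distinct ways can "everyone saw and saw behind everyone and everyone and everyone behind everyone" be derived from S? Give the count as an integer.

6

Two of the 6 distinct bracketings:
[S [NP [Pron everyone]] [VP [VP [VP [VP [V saw]] [Conj and] [VP [V saw]]] [PP [P behind] [NP [NP [Pron everyone]] [Conj and] [NP [NP [Pron everyone]] [Conj and] [NP [Pron everyone]]]]]] [PP [P behind] [NP [Pron everyone]]]]]
[S [NP [Pron everyone]] [VP [VP [VP [VP [V saw]] [Conj and] [VP [V saw]]] [PP [P behind] [NP [NP [NP [Pron everyone]] [Conj and] [NP [Pron everyone]]] [Conj and] [NP [Pron everyone]]]]] [PP [P behind] [NP [Pron everyone]]]]]
The trees differ in how a recursive rule is bracketed over the same span.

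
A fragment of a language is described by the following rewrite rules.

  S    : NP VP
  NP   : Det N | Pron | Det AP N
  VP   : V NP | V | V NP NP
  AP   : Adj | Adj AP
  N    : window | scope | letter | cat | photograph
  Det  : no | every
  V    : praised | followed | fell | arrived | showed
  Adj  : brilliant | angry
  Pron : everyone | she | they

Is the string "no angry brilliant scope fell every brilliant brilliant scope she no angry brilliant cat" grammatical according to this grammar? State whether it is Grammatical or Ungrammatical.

Ungrammatical

For S → NP VP, the only prefix that parses as NP is 'no angry brilliant scope', but the remainder 'fell every brilliant brilliant scope she no angry brilliant cat' is not a VP under these rules.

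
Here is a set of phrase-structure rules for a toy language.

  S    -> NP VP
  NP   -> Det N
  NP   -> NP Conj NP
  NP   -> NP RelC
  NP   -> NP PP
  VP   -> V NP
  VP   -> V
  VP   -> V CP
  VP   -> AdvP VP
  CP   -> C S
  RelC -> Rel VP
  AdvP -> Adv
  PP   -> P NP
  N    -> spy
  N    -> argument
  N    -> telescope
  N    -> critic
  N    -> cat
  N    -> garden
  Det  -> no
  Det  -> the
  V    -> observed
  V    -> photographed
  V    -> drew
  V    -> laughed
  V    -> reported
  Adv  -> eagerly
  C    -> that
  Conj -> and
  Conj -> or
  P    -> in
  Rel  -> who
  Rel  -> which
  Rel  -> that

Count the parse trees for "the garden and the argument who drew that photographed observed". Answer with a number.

Two of the 3 distinct bracketings:
[S [NP [NP [Det the] [N garden]] [Conj and] [NP [NP [NP [Det the] [N argument]] [RelC [Rel who] [VP [V drew]]]] [RelC [Rel that] [VP [V photographed]]]]] [VP [V observed]]]
[S [NP [NP [NP [Det the] [N garden]] [Conj and] [NP [NP [Det the] [N argument]] [RelC [Rel who] [VP [V drew]]]]] [RelC [Rel that] [VP [V photographed]]]] [VP [V observed]]]
The trees differ in how a recursive rule is bracketed over the same span.

3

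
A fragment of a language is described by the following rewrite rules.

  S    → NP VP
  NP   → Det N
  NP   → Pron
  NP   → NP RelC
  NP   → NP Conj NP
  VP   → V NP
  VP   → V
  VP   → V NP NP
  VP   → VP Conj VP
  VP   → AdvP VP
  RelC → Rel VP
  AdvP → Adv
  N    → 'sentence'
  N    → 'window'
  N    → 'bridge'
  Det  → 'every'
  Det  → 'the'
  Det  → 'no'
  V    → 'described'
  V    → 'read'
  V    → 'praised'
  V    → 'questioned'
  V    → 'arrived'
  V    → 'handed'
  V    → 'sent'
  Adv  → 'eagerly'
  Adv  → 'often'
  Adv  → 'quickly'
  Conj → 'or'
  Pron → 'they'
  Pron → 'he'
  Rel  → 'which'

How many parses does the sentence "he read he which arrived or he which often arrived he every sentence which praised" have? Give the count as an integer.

Two of the 7 distinct bracketings:
[S [NP [Pron he]] [VP [V read] [NP [NP [NP [NP [Pron he]] [RelC [Rel which] [VP [V arrived]]]] [Conj or] [NP [Pron he]]] [RelC [Rel which] [VP [AdvP [Adv often]] [VP [V arrived] [NP [Pron he]] [NP [NP [Det every] [N sentence]] [RelC [Rel which] [VP [V praised]]]]]]]]]]
[S [NP [Pron he]] [VP [V read] [NP [NP [NP [NP [NP [Pron he]] [RelC [Rel which] [VP [V arrived]]]] [Conj or] [NP [Pron he]]] [RelC [Rel which] [VP [AdvP [Adv often]] [VP [V arrived] [NP [Pron he]] [NP [Det every] [N sentence]]]]]] [RelC [Rel which] [VP [V praised]]]]]]
The trees differ in how a recursive rule is bracketed over the same span.

7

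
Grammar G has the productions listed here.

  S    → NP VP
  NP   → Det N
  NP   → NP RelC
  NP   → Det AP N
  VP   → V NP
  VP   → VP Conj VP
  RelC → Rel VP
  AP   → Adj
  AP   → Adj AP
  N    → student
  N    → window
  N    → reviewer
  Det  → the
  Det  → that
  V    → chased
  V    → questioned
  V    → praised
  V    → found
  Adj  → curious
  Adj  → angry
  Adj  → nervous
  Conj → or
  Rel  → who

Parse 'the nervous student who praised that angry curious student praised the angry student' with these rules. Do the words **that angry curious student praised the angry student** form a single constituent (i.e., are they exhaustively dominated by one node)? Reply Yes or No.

No

[S [NP [NP [Det the] [AP [Adj nervous]] [N student]] [RelC [Rel who] [VP [V praised] [NP [Det that] [AP [Adj angry] [AP [Adj curious]]] [N student]]]]] [VP [V praised] [NP [Det the] [AP [Adj angry]] [N student]]]]
The smallest constituent containing 'that angry curious student praised the angry student' is the S spanning 'the nervous student who praised that angry curious student praised the angry student'; no single node in the tree dominates exactly the given words.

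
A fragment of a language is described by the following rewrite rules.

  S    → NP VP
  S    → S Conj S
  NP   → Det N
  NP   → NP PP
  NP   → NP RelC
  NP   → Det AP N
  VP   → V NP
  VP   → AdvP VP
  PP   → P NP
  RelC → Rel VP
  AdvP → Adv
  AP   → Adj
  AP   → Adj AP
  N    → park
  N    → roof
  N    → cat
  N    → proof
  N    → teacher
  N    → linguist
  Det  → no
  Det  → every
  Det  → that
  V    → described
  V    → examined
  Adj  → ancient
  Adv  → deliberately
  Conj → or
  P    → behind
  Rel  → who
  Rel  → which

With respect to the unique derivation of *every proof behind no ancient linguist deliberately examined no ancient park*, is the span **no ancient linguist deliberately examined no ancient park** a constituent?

No

[S [NP [NP [Det every] [N proof]] [PP [P behind] [NP [Det no] [AP [Adj ancient]] [N linguist]]]] [VP [AdvP [Adv deliberately]] [VP [V examined] [NP [Det no] [AP [Adj ancient]] [N park]]]]]
The smallest constituent containing 'no ancient linguist deliberately examined no ancient park' is the S spanning 'every proof behind no ancient linguist deliberately examined no ancient park'; no single node in the tree dominates exactly the given words.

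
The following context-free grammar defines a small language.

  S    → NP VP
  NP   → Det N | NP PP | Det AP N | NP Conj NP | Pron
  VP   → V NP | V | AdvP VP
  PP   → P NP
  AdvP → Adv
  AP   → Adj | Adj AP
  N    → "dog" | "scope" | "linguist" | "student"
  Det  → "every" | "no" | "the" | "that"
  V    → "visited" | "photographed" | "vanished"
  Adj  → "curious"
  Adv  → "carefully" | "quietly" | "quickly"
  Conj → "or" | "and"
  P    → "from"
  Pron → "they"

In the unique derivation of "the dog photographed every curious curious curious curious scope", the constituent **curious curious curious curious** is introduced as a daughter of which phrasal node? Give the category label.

NP

S
  NP
    Det: the
    N: dog
  VP
    V: photographed
    NP
      Det: every
      AP
        Adj: curious
        AP
          Adj: curious
          AP
            Adj: curious
            AP
              Adj: curious
      N: scope
The span 'curious curious curious curious' is the AP node built by AP → Adj AP.
Its mother is the NP built by NP → Det AP N.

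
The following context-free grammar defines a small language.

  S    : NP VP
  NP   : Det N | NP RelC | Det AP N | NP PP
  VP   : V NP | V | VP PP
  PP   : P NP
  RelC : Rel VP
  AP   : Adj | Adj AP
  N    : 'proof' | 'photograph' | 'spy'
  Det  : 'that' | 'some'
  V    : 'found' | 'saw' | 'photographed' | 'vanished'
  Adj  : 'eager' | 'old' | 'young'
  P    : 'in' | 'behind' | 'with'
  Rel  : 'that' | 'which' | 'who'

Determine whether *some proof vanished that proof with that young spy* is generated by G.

[S [NP [Det some] [N proof]] [VP [V vanished] [NP [NP [Det that] [N proof]] [PP [P with] [NP [Det that] [AP [Adj young]] [N spy]]]]]]
Each bracket corresponds to one application of a listed rule, so the string is derivable from S.

Grammatical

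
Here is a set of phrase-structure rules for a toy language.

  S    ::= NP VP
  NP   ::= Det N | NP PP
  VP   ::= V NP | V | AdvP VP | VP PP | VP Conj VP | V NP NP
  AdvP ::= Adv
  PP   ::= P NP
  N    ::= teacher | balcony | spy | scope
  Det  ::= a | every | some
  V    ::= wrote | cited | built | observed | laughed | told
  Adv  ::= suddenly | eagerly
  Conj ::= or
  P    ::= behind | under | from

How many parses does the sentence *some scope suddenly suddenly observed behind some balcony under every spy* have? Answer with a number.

Two of the 9 distinct bracketings:
[S [NP [Det some] [N scope]] [VP [AdvP [Adv suddenly]] [VP [AdvP [Adv suddenly]] [VP [VP [V observed]] [PP [P behind] [NP [NP [Det some] [N balcony]] [PP [P under] [NP [Det every] [N spy]]]]]]]]]
[S [NP [Det some] [N scope]] [VP [AdvP [Adv suddenly]] [VP [AdvP [Adv suddenly]] [VP [VP [VP [V observed]] [PP [P behind] [NP [Det some] [N balcony]]]] [PP [P under] [NP [Det every] [N spy]]]]]]]
The difference turns on whether NP → NP PP is used at the relevant span, versus an alternative expansion of NP.

9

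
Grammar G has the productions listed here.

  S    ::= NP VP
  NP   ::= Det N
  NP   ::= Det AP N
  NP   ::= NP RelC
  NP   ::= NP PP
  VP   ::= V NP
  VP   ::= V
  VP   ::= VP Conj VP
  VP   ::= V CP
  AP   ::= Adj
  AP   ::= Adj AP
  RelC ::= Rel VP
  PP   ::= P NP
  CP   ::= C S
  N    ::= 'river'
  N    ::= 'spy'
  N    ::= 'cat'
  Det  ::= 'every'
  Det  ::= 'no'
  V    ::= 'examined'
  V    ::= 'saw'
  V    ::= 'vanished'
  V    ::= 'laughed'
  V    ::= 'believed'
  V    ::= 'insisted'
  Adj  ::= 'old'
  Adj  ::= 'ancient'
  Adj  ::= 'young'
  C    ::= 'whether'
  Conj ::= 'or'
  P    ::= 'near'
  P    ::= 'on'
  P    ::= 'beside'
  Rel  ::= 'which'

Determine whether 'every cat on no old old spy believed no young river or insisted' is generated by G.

S
  NP
    NP
      Det: every
      N: cat
    PP
      P: on
      NP
        Det: no
        AP
          Adj: old
          AP
            Adj: old
        N: spy
  VP
    VP
      V: believed
      NP
        Det: no
        AP
          Adj: young
        N: river
    Conj: or
    VP
      V: insisted
The bracketing above is licensed at every node by one of the given productions, with S at the root.

Grammatical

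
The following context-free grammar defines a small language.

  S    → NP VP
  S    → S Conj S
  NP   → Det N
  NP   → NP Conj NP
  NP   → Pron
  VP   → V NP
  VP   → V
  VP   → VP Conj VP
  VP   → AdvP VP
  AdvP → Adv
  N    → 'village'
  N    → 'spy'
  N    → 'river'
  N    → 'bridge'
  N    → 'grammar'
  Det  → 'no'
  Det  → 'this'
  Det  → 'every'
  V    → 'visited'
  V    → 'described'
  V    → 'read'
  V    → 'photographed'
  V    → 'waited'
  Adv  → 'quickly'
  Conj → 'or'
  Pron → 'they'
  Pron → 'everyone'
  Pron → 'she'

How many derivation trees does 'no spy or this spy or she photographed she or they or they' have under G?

Two of the 4 distinct bracketings:
[S [NP [NP [Det no] [N spy]] [Conj or] [NP [NP [Det this] [N spy]] [Conj or] [NP [Pron she]]]] [VP [V photographed] [NP [NP [Pron she]] [Conj or] [NP [NP [Pron they]] [Conj or] [NP [Pron they]]]]]]
[S [NP [NP [Det no] [N spy]] [Conj or] [NP [NP [Det this] [N spy]] [Conj or] [NP [Pron she]]]] [VP [V photographed] [NP [NP [NP [Pron she]] [Conj or] [NP [Pron they]]] [Conj or] [NP [Pron they]]]]]
The trees differ in how a recursive rule is bracketed over the same span.

4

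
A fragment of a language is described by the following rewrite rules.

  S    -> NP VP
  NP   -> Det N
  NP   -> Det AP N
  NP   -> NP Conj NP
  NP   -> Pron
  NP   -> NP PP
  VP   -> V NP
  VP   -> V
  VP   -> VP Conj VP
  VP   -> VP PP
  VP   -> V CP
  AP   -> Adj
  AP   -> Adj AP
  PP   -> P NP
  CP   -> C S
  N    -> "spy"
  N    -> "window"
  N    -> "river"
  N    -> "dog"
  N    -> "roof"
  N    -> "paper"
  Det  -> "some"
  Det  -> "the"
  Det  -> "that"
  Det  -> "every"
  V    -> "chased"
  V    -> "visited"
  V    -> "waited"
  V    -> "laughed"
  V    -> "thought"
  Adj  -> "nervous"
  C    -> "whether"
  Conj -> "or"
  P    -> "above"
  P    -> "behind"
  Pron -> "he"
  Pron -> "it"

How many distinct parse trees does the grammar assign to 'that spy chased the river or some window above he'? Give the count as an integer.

3

Two of the 3 distinct bracketings:
[S [NP [Det that] [N spy]] [VP [V chased] [NP [NP [Det the] [N river]] [Conj or] [NP [NP [Det some] [N window]] [PP [P above] [NP [Pron he]]]]]]]
[S [NP [Det that] [N spy]] [VP [V chased] [NP [NP [NP [Det the] [N river]] [Conj or] [NP [Det some] [N window]]] [PP [P above] [NP [Pron he]]]]]]
The trees differ in how a recursive rule is bracketed over the same span.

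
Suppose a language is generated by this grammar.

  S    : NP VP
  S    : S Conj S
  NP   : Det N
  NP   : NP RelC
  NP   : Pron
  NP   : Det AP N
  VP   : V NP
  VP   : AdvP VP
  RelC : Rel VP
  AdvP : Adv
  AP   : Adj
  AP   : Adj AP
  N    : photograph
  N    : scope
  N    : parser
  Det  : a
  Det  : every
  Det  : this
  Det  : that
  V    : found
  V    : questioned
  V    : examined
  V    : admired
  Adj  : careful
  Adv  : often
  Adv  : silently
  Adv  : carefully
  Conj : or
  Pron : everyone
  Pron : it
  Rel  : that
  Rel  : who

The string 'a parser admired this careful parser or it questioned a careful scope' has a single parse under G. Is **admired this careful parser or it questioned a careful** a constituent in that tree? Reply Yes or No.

No

[S [S [NP [Det a] [N parser]] [VP [V admired] [NP [Det this] [AP [Adj careful]] [N parser]]]] [Conj or] [S [NP [Pron it]] [VP [V questioned] [NP [Det a] [AP [Adj careful]] [N scope]]]]]
The smallest constituent containing 'admired this careful parser or it questioned a careful' is the S spanning 'a parser admired this careful parser or it questioned a careful scope'; no single node in the tree dominates exactly the given words.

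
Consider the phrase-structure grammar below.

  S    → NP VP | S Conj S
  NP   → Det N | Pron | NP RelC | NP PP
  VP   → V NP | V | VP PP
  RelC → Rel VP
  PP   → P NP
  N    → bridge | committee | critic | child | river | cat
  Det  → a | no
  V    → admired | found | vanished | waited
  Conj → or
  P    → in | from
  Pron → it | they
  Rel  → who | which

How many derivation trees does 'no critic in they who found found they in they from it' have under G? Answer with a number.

10

Two of the 10 distinct bracketings:
[S [NP [NP [NP [Det no] [N critic]] [PP [P in] [NP [Pron they]]]] [RelC [Rel who] [VP [V found]]]] [VP [V found] [NP [NP [Pron they]] [PP [P in] [NP [NP [Pron they]] [PP [P from] [NP [Pron it]]]]]]]]
[S [NP [NP [NP [Det no] [N critic]] [PP [P in] [NP [Pron they]]]] [RelC [Rel who] [VP [V found]]]] [VP [V found] [NP [NP [NP [Pron they]] [PP [P in] [NP [Pron they]]]] [PP [P from] [NP [Pron it]]]]]]
The trees differ in how a recursive rule is bracketed over the same span.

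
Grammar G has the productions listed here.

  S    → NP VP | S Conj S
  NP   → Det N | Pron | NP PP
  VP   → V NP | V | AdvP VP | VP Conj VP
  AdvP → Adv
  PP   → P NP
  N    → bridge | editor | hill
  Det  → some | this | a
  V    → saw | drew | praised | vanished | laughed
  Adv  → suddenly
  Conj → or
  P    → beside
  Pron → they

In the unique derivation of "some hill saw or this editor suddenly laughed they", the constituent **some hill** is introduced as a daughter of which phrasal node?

S

[S [S [NP [Det some] [N hill]] [VP [V saw]]] [Conj or] [S [NP [Det this] [N editor]] [VP [AdvP [Adv suddenly]] [VP [V laughed] [NP [Pron they]]]]]]
The span 'some hill' is the NP node built by NP → Det N.
Its mother is the S built by S → NP VP.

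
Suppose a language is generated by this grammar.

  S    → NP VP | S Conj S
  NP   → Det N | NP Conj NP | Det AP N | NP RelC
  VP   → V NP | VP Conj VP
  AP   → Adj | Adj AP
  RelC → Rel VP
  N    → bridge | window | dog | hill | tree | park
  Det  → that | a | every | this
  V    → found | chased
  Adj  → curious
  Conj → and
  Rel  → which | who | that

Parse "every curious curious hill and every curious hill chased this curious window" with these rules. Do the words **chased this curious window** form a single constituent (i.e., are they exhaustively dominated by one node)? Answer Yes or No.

Yes

[S [NP [NP [Det every] [AP [Adj curious] [AP [Adj curious]]] [N hill]] [Conj and] [NP [Det every] [AP [Adj curious]] [N hill]]] [VP [V chased] [NP [Det this] [AP [Adj curious]] [N window]]]]
The words 'chased this curious window' are exhaustively dominated by a single VP node (built by VP → V NP), so they form a constituent.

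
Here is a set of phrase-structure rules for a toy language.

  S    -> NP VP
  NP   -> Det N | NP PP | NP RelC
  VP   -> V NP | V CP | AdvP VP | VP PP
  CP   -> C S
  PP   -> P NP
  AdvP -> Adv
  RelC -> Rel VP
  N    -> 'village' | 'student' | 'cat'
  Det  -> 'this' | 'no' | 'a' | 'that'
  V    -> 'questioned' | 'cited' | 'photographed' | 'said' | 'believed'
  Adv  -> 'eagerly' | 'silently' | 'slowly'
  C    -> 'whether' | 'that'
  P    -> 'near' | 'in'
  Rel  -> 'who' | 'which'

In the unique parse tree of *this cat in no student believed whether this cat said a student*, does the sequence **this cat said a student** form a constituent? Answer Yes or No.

[S [NP [NP [Det this] [N cat]] [PP [P in] [NP [Det no] [N student]]]] [VP [V believed] [CP [C whether] [S [NP [Det this] [N cat]] [VP [V said] [NP [Det a] [N student]]]]]]]
The words 'this cat said a student' are exhaustively dominated by a single S node (built by S → NP VP), so they form a constituent.

Yes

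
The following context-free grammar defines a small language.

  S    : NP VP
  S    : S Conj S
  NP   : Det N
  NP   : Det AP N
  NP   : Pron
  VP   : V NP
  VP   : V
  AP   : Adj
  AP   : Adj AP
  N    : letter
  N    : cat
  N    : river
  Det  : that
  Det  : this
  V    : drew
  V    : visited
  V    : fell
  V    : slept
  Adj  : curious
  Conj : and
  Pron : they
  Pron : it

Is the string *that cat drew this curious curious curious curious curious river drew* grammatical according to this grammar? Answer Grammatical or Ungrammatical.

For S → NP VP, the only prefix that parses as NP is 'that cat', but the remainder 'drew this curious curious curious curious curious river drew' is not a VP under these rules. The alternative S rule S → S Conj S likewise has no satisfying split.

Ungrammatical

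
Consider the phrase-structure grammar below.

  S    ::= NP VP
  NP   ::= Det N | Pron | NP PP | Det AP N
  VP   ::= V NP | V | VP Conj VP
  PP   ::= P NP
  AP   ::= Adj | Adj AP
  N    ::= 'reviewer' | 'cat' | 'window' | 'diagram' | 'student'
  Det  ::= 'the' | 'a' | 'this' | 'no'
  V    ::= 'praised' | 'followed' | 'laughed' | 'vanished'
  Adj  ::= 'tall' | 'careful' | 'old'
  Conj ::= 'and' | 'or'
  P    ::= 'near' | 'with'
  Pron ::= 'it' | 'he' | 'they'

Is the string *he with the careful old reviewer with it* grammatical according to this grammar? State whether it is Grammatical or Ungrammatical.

For S → NP VP, every NP-prefix leaves a non-VP remainder: after 'he' the remainder is not a VP; after 'he with the careful old reviewer' the remainder is not a VP.

Ungrammatical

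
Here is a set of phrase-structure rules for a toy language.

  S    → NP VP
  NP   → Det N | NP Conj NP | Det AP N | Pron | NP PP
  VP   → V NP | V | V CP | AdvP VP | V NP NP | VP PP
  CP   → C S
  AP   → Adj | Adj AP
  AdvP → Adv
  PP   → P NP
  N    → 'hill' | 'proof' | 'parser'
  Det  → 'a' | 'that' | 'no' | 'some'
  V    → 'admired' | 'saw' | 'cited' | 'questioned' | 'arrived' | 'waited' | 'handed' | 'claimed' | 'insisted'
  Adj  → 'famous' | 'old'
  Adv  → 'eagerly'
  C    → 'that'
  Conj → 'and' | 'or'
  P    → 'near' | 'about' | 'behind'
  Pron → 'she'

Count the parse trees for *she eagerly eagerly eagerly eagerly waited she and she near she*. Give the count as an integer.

7

Two of the 7 distinct bracketings:
[S [NP [Pron she]] [VP [AdvP [Adv eagerly]] [VP [AdvP [Adv eagerly]] [VP [AdvP [Adv eagerly]] [VP [AdvP [Adv eagerly]] [VP [V waited] [NP [NP [Pron she]] [Conj and] [NP [NP [Pron she]] [PP [P near] [NP [Pron she]]]]]]]]]]]
[S [NP [Pron she]] [VP [AdvP [Adv eagerly]] [VP [AdvP [Adv eagerly]] [VP [AdvP [Adv eagerly]] [VP [AdvP [Adv eagerly]] [VP [V waited] [NP [NP [NP [Pron she]] [Conj and] [NP [Pron she]]] [PP [P near] [NP [Pron she]]]]]]]]]]
The trees differ in how a recursive rule is bracketed over the same span.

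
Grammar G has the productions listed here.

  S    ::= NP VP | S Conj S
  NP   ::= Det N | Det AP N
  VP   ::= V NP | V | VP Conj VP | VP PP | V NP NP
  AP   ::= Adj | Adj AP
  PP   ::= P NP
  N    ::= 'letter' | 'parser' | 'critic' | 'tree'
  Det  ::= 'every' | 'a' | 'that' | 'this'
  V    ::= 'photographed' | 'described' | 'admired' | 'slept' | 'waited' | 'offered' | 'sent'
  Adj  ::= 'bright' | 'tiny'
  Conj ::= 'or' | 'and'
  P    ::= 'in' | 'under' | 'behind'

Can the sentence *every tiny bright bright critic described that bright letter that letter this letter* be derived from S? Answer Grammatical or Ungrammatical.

Ungrammatical

For S → NP VP, the only prefix that parses as NP is 'every tiny bright bright critic', but the remainder 'described that bright letter that letter this letter' is not a VP under these rules. The alternative S rule S → S Conj S likewise has no satisfying split.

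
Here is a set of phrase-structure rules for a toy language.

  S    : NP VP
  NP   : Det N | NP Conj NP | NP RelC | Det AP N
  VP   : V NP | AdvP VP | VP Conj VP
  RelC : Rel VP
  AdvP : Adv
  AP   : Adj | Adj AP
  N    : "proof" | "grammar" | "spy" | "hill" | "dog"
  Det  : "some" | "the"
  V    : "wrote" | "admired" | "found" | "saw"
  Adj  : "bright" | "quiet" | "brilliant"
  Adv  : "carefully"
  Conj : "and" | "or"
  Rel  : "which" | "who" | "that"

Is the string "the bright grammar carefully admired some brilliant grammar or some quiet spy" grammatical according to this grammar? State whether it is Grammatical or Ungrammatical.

[S [NP [Det the] [AP [Adj bright]] [N grammar]] [VP [AdvP [Adv carefully]] [VP [V admired] [NP [NP [Det some] [AP [Adj brilliant]] [N grammar]] [Conj or] [NP [Det some] [AP [Adj quiet]] [N spy]]]]]]
The bracketing above is licensed at every node by one of the given productions, with S at the root.

Grammatical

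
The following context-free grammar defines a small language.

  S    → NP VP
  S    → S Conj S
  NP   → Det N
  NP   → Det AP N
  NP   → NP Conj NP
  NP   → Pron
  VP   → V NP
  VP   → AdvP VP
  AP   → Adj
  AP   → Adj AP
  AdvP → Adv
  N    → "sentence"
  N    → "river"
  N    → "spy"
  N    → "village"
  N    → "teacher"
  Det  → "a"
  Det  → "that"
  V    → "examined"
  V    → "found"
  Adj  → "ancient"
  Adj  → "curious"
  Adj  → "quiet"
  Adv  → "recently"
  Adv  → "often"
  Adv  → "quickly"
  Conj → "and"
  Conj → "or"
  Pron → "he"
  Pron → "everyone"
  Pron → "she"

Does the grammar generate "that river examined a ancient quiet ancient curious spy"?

Grammatical

[S [NP [Det that] [N river]] [VP [V examined] [NP [Det a] [AP [Adj ancient] [AP [Adj quiet] [AP [Adj ancient] [AP [Adj curious]]]]] [N spy]]]]
The bracketing above is licensed at every node by one of the given productions, with S at the root.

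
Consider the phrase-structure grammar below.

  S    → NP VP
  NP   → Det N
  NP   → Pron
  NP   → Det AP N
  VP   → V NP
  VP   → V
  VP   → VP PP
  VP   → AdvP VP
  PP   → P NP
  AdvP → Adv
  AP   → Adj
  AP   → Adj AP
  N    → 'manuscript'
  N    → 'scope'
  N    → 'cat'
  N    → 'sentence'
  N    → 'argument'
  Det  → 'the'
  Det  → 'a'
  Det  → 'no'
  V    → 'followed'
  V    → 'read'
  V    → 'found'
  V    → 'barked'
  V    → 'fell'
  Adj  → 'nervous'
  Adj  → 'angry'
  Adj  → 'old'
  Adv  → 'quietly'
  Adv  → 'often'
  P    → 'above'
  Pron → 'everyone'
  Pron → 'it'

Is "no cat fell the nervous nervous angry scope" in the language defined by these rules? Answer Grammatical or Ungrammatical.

S
  NP
    Det: no
    N: cat
  VP
    V: fell
    NP
      Det: the
      AP
        Adj: nervous
        AP
          Adj: nervous
          AP
            Adj: angry
      N: scope
Each bracket corresponds to one application of a listed rule, so the string is derivable from S.

Grammatical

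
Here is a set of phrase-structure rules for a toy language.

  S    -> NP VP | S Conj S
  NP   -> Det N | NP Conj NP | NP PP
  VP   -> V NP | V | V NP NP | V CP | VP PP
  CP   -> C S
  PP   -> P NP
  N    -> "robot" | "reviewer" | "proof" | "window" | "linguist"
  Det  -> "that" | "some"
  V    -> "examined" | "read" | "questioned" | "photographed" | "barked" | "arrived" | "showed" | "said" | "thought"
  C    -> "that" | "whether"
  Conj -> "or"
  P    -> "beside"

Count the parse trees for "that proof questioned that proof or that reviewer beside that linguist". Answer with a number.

3

Two of the 3 distinct bracketings:
[S [NP [Det that] [N proof]] [VP [V questioned] [NP [NP [Det that] [N proof]] [Conj or] [NP [NP [Det that] [N reviewer]] [PP [P beside] [NP [Det that] [N linguist]]]]]]]
[S [NP [Det that] [N proof]] [VP [V questioned] [NP [NP [NP [Det that] [N proof]] [Conj or] [NP [Det that] [N reviewer]]] [PP [P beside] [NP [Det that] [N linguist]]]]]]
The trees differ in how a recursive rule is bracketed over the same span.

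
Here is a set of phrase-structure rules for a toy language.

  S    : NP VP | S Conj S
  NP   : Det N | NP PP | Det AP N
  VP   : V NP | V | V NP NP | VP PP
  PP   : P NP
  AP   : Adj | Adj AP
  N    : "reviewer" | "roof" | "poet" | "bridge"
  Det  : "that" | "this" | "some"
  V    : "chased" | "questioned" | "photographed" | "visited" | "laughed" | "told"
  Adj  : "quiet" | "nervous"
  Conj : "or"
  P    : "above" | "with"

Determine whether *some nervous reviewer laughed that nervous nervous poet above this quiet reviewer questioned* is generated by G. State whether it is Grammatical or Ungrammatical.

For S → NP VP, the only prefix that parses as NP is 'some nervous reviewer', but the remainder 'laughed that nervous nervous poet above this quiet reviewer questioned' is not a VP under these rules. The alternative S rule S → S Conj S likewise has no satisfying split.

Ungrammatical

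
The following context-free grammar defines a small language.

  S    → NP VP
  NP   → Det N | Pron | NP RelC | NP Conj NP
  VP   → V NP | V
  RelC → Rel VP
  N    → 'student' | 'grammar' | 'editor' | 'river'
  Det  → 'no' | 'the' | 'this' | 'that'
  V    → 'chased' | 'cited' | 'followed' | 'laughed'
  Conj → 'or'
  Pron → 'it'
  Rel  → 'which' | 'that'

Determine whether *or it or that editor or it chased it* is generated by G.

Ungrammatical

For S → NP VP, no prefix of the string parses as an NP.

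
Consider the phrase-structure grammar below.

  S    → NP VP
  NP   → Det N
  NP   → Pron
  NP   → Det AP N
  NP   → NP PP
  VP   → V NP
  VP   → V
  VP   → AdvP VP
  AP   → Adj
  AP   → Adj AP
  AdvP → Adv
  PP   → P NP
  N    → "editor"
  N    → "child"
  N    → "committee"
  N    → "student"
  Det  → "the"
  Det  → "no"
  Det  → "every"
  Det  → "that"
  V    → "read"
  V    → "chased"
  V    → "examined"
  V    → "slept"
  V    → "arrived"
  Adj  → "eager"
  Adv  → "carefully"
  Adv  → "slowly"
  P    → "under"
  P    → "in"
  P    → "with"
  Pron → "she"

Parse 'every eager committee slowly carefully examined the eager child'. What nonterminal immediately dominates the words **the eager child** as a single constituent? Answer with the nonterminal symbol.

NP

S
  NP
    Det: every
    AP
      Adj: eager
    N: committee
  VP
    AdvP
      Adv: slowly
    VP
      AdvP
        Adv: carefully
      VP
        V: examined
        NP
          Det: the
          AP
            Adj: eager
          N: child
The span 'the eager child' is the NP node built by NP → Det AP N.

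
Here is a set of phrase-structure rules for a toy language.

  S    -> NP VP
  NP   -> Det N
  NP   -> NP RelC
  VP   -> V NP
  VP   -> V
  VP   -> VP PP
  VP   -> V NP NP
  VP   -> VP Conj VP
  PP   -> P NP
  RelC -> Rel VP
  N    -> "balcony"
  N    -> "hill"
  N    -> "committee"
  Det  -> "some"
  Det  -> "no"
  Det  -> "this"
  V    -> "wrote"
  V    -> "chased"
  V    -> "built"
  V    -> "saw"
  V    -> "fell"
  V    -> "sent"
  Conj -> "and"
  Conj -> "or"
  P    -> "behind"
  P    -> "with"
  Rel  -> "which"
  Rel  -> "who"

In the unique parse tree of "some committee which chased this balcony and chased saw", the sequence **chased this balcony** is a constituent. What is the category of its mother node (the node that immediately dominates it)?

VP

S
  NP
    NP
      Det: some
      N: committee
    RelC
      Rel: which
      VP
        VP
          V: chased
          NP
            Det: this
            N: balcony
        Conj: and
        VP
          V: chased
  VP
    V: saw
The span 'chased this balcony' is the VP node built by VP → V NP.
Its mother is the VP built by VP → VP Conj VP.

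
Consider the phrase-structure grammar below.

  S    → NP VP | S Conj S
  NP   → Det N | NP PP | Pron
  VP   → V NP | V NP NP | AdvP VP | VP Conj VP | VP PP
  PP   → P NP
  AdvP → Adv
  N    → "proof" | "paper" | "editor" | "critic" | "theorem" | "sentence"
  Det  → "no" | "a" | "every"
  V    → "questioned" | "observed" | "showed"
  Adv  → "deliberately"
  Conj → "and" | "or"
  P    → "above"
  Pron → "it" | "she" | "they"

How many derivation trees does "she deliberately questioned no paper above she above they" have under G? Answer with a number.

9

Two of the 9 distinct bracketings:
[S [NP [Pron she]] [VP [AdvP [Adv deliberately]] [VP [V questioned] [NP [NP [Det no] [N paper]] [PP [P above] [NP [NP [Pron she]] [PP [P above] [NP [Pron they]]]]]]]]]
[S [NP [Pron she]] [VP [AdvP [Adv deliberately]] [VP [V questioned] [NP [NP [NP [Det no] [N paper]] [PP [P above] [NP [Pron she]]]] [PP [P above] [NP [Pron they]]]]]]]
The trees differ in how a recursive rule is bracketed over the same span.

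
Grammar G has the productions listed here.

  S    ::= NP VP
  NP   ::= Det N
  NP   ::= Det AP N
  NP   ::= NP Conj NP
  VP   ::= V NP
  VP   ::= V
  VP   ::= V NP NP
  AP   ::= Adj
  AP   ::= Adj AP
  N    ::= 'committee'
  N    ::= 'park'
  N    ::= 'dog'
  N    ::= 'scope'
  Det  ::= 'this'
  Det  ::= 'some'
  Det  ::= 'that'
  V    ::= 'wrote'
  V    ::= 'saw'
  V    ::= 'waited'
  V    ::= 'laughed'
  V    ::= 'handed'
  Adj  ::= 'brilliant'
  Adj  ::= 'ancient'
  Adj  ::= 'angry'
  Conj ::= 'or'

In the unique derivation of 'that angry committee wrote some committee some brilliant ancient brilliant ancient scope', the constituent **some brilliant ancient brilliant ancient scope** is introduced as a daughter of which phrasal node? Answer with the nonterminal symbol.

VP

S
  NP
    Det: that
    AP
      Adj: angry
    N: committee
  VP
    V: wrote
    NP
      Det: some
      N: committee
    NP
      Det: some
      AP
        Adj: brilliant
        AP
          Adj: ancient
          AP
            Adj: brilliant
            AP
              Adj: ancient
      N: scope
The span 'some brilliant ancient brilliant ancient scope' is the NP node built by NP → Det AP N.
Its mother is the VP built by VP → V NP NP.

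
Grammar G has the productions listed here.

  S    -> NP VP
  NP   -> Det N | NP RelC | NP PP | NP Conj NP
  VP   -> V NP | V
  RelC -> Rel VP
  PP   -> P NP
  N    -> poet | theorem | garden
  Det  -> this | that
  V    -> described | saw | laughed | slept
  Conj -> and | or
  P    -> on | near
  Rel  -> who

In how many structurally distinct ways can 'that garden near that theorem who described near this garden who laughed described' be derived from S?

Two of the 7 distinct bracketings:
[S [NP [NP [NP [Det that] [N garden]] [PP [P near] [NP [NP [NP [Det that] [N theorem]] [RelC [Rel who] [VP [V described]]]] [PP [P near] [NP [Det this] [N garden]]]]]] [RelC [Rel who] [VP [V laughed]]]] [VP [V described]]]
[S [NP [NP [NP [NP [NP [Det that] [N garden]] [PP [P near] [NP [Det that] [N theorem]]]] [RelC [Rel who] [VP [V described]]]] [PP [P near] [NP [Det this] [N garden]]]] [RelC [Rel who] [VP [V laughed]]]] [VP [V described]]]
The trees differ in how a recursive rule is bracketed over the same span.

7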